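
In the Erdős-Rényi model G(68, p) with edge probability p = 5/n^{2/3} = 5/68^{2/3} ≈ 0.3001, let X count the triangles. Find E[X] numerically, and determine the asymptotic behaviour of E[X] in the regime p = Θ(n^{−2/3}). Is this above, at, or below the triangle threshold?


Number of potential triangles: C(68, 3) = 50116.
Each occurs with probability p³ ≈ (0.3001)³ ≈ 2.703287e-02.
By linearity: E[X] = C(68, 3)·p³ ≈ 50116 · 2.703287e-02 ≈ 1354.7794.
Since α = 2/3 < 1, p = c/n^{2/3} ≫ 1/n is above the triangle threshold p ~ 1/n. Asymptotically E[X] ~ (c³/6)·n^{3(1−α)} = (5³/6)·n^{1} → ∞; triangles are abundant w.h.p.

E[X] ≈ 1354.7794; in regime p = Θ(1/n^{2/3}) E[X] diverges (above the triangle threshold p ~ 1/n).


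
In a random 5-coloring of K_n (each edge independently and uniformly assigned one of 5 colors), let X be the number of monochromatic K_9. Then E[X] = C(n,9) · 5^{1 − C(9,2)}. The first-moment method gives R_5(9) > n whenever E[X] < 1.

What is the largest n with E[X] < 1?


We need C(n, 9) · 5^{1 − 36} < 1, i.e. C(n, 9) < 5^{36 − 1} = 2910383045673370361328125.
Check values of n near the boundary:
  n = 2167: C(2167, 9) = 2855899084841489792706810; 2855899084841489792706810 < 2910383045673370361328125? YES
  n = 2168: C(2168, 9) = 2867804175977929537095120; 2867804175977929537095120 < 2910383045673370361328125? YES
  n = 2169: C(2169, 9) = 2879753360044504243499683; 2879753360044504243499683 < 2910383045673370361328125? YES
  n = 2170: C(2170, 9) = 2891746779868845075610510; 2891746779868845075610510 < 2910383045673370361328125? YES
  n = 2171: C(2171, 9) = 2903784578674959601827205; 2903784578674959601827205 < 2910383045673370361328125? YES
  n = 2172: C(2172, 9) = 2915866900084148060642020; 2915866900084148060642020 < 2910383045673370361328125? NO
The largest n with C(n, 9) < 2910383045673370361328125 is n = 2171 (where E[X] = 580756915734991920365441/582076609134674072265625 ≈ 0.9977328). Hence R_5(9) > 2171, i.e. R_5(9) ≥ 2172.

Largest n = 2171; hence R_5(9) > 2171.


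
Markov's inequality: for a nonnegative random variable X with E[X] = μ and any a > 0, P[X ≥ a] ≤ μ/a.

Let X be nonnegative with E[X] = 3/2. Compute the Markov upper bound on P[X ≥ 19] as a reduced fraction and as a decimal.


μ = E[X] = 3/2, a = 19.
Markov: P[X ≥ 19] ≤ μ/a = (3/2)/19 = 3/38.
Numerically: ≈ 0.079.
(Since a = 19 > μ = 1.500, the bound 3/38 is < 1 and informative.)

P[X ≥ 19] ≤ 3/38 ≈ 0.079.


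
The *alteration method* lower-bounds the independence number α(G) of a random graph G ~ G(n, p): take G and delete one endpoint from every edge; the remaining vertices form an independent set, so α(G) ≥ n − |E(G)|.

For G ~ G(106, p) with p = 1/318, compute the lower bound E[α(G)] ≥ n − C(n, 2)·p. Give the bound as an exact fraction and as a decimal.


E[|E(G)|] = C(106, 2)·p = 5565 · (1/318) = 35/2.
E[α(G)] ≥ n − E[|E(G)|] = 106 − 35/2 = 177/2.
Numerically: ≈ 88.50000.
(This is only a lower bound; the true E[α(G)] may be larger.)

E[α(G)] ≥ 177/2 ≈ 88.50000.


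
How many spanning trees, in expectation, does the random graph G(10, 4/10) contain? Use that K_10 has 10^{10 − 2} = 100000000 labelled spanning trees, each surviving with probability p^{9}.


K_10 has 10^{10 − 2} = 100000000 labelled spanning trees.
For each such spanning tree H, let X_H = 1 if all 9 edges of H are present in G. Then P[X_H = 1] = p^{9} = (2/5)^{9} = 512/1953125.
Summing the indicators: E[X] = Σ_H E[X_H] = 100000000 · p^{9} = 100000000 · 512/1953125 = 131072/5.
Numerically: E[X] ≈ 2.621e+04.

E[X] = 100000000 · (2/5)^{9} = 131072/5 ≈ 2.621e+04.


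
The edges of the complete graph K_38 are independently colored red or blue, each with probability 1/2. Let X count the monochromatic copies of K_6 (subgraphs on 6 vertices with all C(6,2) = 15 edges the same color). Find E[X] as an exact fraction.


Let X = Σ_S X_S over the C(38, 6) = 2760681 subsets S of size 6, where X_S = 1 if the K_6 on S is monochromatic.
For a fixed S, the K_6 on S has C(6, 2) = 15 edges. P[all 15 edges red] = (1/2)^15, and likewise for blue, so P[monochromatic] = 2·(1/2)^15 = 2^{1 − 15} = 1/16384.
By linearity: E[X] = C(38, 6) · 2^{1 − 15} = 2760681 · 1/16384 = 2760681/16384.
Numerically: E[X] ≈ 168.49860.

E[X] = C(38,6)·2^(1−C(6,2)) = 2760681/16384 ≈ 168.49860.


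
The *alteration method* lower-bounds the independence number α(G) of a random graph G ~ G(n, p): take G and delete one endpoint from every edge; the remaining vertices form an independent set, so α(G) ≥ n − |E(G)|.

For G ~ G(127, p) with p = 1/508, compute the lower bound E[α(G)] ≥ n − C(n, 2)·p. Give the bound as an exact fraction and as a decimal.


E[|E(G)|] = C(127, 2)·p = 8001 · (1/508) = 63/4.
E[α(G)] ≥ n − E[|E(G)|] = 127 − 63/4 = 445/4.
Numerically: ≈ 111.250.
(This is only a lower bound; the true E[α(G)] may be larger.)

E[α(G)] ≥ 445/4 ≈ 111.250.


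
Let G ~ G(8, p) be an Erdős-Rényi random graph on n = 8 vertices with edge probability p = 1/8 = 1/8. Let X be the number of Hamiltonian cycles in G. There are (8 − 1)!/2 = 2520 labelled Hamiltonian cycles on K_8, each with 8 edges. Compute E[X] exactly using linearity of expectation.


K_8 has (8 − 1)!/2 = 2520 labelled Hamiltonian cycles.
For each such Hamiltonian cycle H, let X_H = 1 if all 8 edges of H are present in G. Then P[X_H = 1] = p^{8} = (1/8)^{8} = 1/16777216.
By linearity: E[X] = Σ_H E[X_H] = 2520 · p^{8} = 2520 · 1/16777216 = 315/2097152.
Numerically: E[X] ≈ 0.000150204.

E[X] = 2520 · (1/8)^{8} = 315/2097152 ≈ 0.000150204.


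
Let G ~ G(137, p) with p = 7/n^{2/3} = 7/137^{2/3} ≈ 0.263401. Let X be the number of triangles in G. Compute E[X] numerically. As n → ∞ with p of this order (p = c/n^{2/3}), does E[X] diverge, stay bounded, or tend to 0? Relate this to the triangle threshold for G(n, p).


Number of potential triangles: C(137, 3) = 419220.
Each occurs with probability p³ ≈ (0.263401)³ ≈ 1.82748149e-02.
By linearity: E[X] = C(137, 3)·p³ ≈ 419220 · 1.82748149e-02 ≈ 7661.167883.
Since α = 2/3 < 1, p = c/n^{2/3} ≫ 1/n is above the triangle threshold p ~ 1/n. Asymptotically E[X] ~ (c³/6)·n^{3(1−α)} = (7³/6)·n^{1} → ∞; triangles are abundant w.h.p.

E[X] ≈ 7661.167883; in regime p = Θ(1/n^{2/3}) E[X] diverges (above the triangle threshold p ~ 1/n).


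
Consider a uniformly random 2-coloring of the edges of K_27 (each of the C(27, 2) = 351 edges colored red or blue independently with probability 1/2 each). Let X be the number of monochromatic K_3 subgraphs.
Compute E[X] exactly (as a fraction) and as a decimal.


Let X = Σ_S X_S over the C(27, 3) = 2925 subsets S of size 3, where X_S = 1 if the K_3 on S is monochromatic.
For a fixed S, the K_3 on S has C(3, 2) = 3 edges. P[all 3 edges red] = (1/2)^3, and likewise for blue, so P[monochromatic] = 2·(1/2)^3 = 2^{1 − 3} = 1/4.
By linearity: E[X] = C(27, 3) · 2^{1 − 3} = 2925 · 1/4 = 2925/4.
Numerically: E[X] ≈ 731.25000.

E[X] = C(27,3)·2^(1−C(3,2)) = 2925/4 ≈ 731.25000.


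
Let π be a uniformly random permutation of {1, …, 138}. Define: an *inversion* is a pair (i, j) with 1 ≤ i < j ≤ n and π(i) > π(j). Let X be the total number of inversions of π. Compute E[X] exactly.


Write X = Σ X_I over the C(138, 2) = 9453 pairs i < j, with X_I the indicator of one inversion.
There are 9453 indicators.
For each fixed pair i < j, the values π(i) and π(j) are two distinct elements of {1, …, 138} in uniformly random order; by symmetry P[π(i) > π(j)] = 1/2.
By linearity: E[X] = 9453 · (1/2) = C(138, 2) · (1/2) = 9453/2 = 9453/2 ≈ 4726.50000.

E[X] = 9453/2 = 4726.50000.


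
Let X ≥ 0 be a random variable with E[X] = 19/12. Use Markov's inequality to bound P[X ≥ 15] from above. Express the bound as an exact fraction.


μ = E[X] = 19/12, a = 15.
Markov: P[X ≥ 15] ≤ μ/a = (19/12)/15 = 19/180.
Numerically: ≈ 0.106.
(Since a = 15 > μ = 1.583, the bound 19/180 is < 1 and informative.)

P[X ≥ 15] ≤ 19/180 ≈ 0.106.


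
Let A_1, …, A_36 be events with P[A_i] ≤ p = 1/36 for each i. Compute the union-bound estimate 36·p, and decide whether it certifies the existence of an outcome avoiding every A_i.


Union bound: P[∪_{i=1}^{36} A_i] ≤ Σ_i P[A_i] ≤ 36·p = 36·(1/36) = 1.
Numerically: 1 ≈ 1.0000.
Is 1 < 1? NO.
Since the bound 1 is ≥ 1, the union bound is uninformative here; it does NOT by itself certify existence.

36·p = 1 ≈ 1.0000; existence NOT certified by the union bound.


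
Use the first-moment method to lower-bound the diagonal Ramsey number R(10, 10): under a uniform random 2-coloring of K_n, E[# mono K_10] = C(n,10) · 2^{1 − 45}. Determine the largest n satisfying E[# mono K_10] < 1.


We need C(n, 10) · 2^{1 − 45} < 1, i.e. C(n, 10) < 2^{45 − 1} = 17592186044416.
Check values of n near the boundary:
  n = 95: C(95, 10) = 10104934117421; 10104934117421 < 17592186044416? YES
  n = 96: C(96, 10) = 11279926456656; 11279926456656 < 17592186044416? YES
  n = 97: C(97, 10) = 12576469727536; 12576469727536 < 17592186044416? YES
  n = 98: C(98, 10) = 14005614014756; 14005614014756 < 17592186044416? YES
  n = 99: C(99, 10) = 15579278510796; 15579278510796 < 17592186044416? YES
  n = 100: C(100, 10) = 17310309456440; 17310309456440 < 17592186044416? YES
  n = 101: C(101, 10) = 19212541264840; 19212541264840 < 17592186044416? NO
The largest n with C(n, 10) < 17592186044416 is n = 100 (where E[X] = 2163788682055/2199023255552 ≈ 0.9840). Hence R(10, 10) > 100, i.e. R(10, 10) ≥ 101.

Largest n = 100; hence R(10, 10) > 100.


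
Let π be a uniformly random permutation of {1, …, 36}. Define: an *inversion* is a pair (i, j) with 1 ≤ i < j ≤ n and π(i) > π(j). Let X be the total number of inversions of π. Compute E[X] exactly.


Write X = Σ X_I over the C(36, 2) = 630 pairs i < j, with X_I the indicator of one inversion.
There are 630 indicators.
For each fixed pair i < j, the values π(i) and π(j) are two distinct elements of {1, …, 36} in uniformly random order; by symmetry P[π(i) > π(j)] = 1/2.
By linearity: E[X] = 630 · (1/2) = C(36, 2) · (1/2) = 630/2 = 315 ≈ 315.00000.

E[X] = 315 = 315.00000.


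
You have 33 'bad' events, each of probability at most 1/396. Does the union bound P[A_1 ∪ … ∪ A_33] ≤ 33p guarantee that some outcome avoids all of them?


Union bound: P[∪_{i=1}^{33} A_i] ≤ Σ_i P[A_i] ≤ 33·p = 33·(1/396) = 1/12.
Numerically: 1/12 ≈ 0.0833333.
Is 1/12 < 1? YES.
Since P[∪ A_i] ≤ 1/12 < 1, the complement has P[∩ A_i^c] ≥ 1 − 1/12 = 11/12 > 0, so some outcome avoids every A_i.

33·p = 1/12 ≈ 0.0833333; existence CERTIFIED by the union bound.


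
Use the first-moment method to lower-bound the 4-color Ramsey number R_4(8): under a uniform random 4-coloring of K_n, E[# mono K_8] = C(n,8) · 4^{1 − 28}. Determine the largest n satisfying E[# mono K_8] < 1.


We need C(n, 8) · 4^{1 − 28} < 1, i.e. C(n, 8) < 4^{28 − 1} = 18014398509481984.
Check values of n near the boundary:
  n = 405: C(405, 8) = 16745853821188050; 16745853821188050 < 18014398509481984? YES
  n = 406: C(406, 8) = 17082453897995850; 17082453897995850 < 18014398509481984? YES
  n = 407: C(407, 8) = 17424959239309050; 17424959239309050 < 18014398509481984? YES
  n = 408: C(408, 8) = 17773458424095231; 17773458424095231 < 18014398509481984? YES
  n = 409: C(409, 8) = 18128041135797879; 18128041135797879 < 18014398509481984? NO
The largest n with C(n, 8) < 18014398509481984 is n = 408 (where E[X] = 17773458424095231/18014398509481984 ≈ 0.986625). Hence R_4(8) > 408, i.e. R_4(8) ≥ 409.

Largest n = 408; hence R_4(8) > 408.


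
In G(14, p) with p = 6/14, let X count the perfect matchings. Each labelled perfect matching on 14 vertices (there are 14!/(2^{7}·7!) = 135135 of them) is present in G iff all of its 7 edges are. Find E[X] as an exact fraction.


K_14 has 14!/(2^{7}·7!) = 135135 labelled perfect matchings.
For each such perfect matching H, let X_H = 1 if all 7 edges of H are present in G. Then P[X_H = 1] = p^{7} = (3/7)^{7} = 2187/823543.
By linearity: E[X] = Σ_H E[X_H] = 135135 · p^{7} = 135135 · 2187/823543 = 42220035/117649.
Numerically: E[X] ≈ 359.

E[X] = 135135 · (3/7)^{7} = 42220035/117649 ≈ 359.


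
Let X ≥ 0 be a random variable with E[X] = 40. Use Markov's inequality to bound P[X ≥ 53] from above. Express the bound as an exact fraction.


μ = E[X] = 40, a = 53.
Markov: P[X ≥ 53] ≤ μ/a = (40)/53 = 40/53.
Numerically: ≈ 0.75472.
(Since a = 53 > μ = 40.00000, the bound 40/53 is < 1 and informative.)

P[X ≥ 53] ≤ 40/53 ≈ 0.75472.


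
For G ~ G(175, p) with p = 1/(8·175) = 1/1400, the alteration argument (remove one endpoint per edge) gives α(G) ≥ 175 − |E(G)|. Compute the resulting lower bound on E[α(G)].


E[|E(G)|] = C(175, 2)·p = 15225 · (1/1400) = 87/8.
E[α(G)] ≥ n − E[|E(G)|] = 175 − 87/8 = 1313/8.
Numerically: ≈ 164.1250.
(This is only a lower bound; the true E[α(G)] may be larger.)

E[α(G)] ≥ 1313/8 ≈ 164.1250.


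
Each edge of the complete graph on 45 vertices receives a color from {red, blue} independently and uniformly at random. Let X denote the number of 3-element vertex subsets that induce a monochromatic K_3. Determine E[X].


Let X = Σ_S X_S over the C(45, 3) = 14190 subsets S of size 3, where X_S = 1 if the K_3 on S is monochromatic.
For a fixed S, the K_3 on S has C(3, 2) = 3 edges. P[all 3 edges red] = (1/2)^3, and likewise for blue, so P[monochromatic] = 2·(1/2)^3 = 2^{1 − 3} = 1/4.
Summing: E[X] = C(45, 3) · 2^{1 − 3} = 14190 · 1/4 = 7095/2.
Numerically: E[X] ≈ 3547.5000.

E[X] = C(45,3)·2^(1−C(3,2)) = 7095/2 ≈ 3547.5000.


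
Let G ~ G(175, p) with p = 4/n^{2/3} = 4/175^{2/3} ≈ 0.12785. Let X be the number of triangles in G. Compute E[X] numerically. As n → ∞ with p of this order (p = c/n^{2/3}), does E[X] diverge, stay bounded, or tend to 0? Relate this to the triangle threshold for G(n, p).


Number of potential triangles: C(175, 3) = 877975.
Each occurs with probability p³ ≈ (0.12785)³ ≈ 2.0897959e-03.
By linearity: E[X] = C(175, 3)·p³ ≈ 877975 · 2.0897959e-03 ≈ 1834.78857.
Since α = 2/3 < 1, p = c/n^{2/3} ≫ 1/n is above the triangle threshold p ~ 1/n. Asymptotically E[X] ~ (c³/6)·n^{3(1−α)} = (4³/6)·n^{1} → ∞; triangles are abundant w.h.p.

E[X] ≈ 1834.78857; in regime p = Θ(1/n^{2/3}) E[X] diverges (above the triangle threshold p ~ 1/n).


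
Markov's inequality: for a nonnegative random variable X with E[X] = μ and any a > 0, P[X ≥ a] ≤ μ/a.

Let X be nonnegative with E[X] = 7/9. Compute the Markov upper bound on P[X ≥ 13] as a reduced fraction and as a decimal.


μ = E[X] = 7/9, a = 13.
Markov: P[X ≥ 13] ≤ μ/a = (7/9)/13 = 7/117.
Numerically: ≈ 0.060.
(Since a = 13 > μ = 0.778, the bound 7/117 is < 1 and informative.)

P[X ≥ 13] ≤ 7/117 ≈ 0.060.


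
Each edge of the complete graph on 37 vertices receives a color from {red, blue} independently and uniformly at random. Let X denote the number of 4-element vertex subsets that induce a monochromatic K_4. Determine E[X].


Let X = Σ_S X_S over the C(37, 4) = 66045 subsets S of size 4, where X_S = 1 if the K_4 on S is monochromatic.
For a fixed S, the K_4 on S has C(4, 2) = 6 edges. P[all 6 edges red] = (1/2)^6, and likewise for blue, so P[monochromatic] = 2·(1/2)^6 = 2^{1 − 6} = 1/32.
Summing: E[X] = C(37, 4) · 2^{1 − 6} = 66045 · 1/32 = 66045/32.
Numerically: E[X] ≈ 2063.906.

E[X] = C(37,4)·2^(1−C(4,2)) = 66045/32 ≈ 2063.906.


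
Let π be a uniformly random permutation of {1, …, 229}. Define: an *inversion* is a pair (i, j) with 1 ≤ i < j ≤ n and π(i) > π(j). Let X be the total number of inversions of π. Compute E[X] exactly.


Write X = Σ X_I over the C(229, 2) = 26106 pairs i < j, with X_I the indicator of one inversion.
There are 26106 indicators.
For each fixed pair i < j, the values π(i) and π(j) are two distinct elements of {1, …, 229} in uniformly random order; by symmetry P[π(i) > π(j)] = 1/2.
By linearity: E[X] = 26106 · (1/2) = C(229, 2) · (1/2) = 26106/2 = 13053 ≈ 13053.000000.

E[X] = 13053 = 13053.000000.


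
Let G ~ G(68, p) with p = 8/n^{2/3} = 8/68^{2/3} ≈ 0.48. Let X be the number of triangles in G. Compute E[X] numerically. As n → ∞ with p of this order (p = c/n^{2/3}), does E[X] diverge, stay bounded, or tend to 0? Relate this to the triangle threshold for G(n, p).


Number of potential triangles: C(68, 3) = 50116.
Each occurs with probability p³ ≈ (0.48)³ ≈ 1.10727e-01.
By linearity: E[X] = C(68, 3)·p³ ≈ 50116 · 1.10727e-01 ≈ 5549.176.
Since α = 2/3 < 1, p = c/n^{2/3} ≫ 1/n is above the triangle threshold p ~ 1/n. Asymptotically E[X] ~ (c³/6)·n^{3(1−α)} = (8³/6)·n^{1} → ∞; triangles are abundant w.h.p.

E[X] ≈ 5549.176; in regime p = Θ(1/n^{2/3}) E[X] diverges (above the triangle threshold p ~ 1/n).


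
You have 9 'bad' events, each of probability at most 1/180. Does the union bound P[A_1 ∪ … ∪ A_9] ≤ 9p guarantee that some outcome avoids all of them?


Union bound: P[∪_{i=1}^{9} A_i] ≤ Σ_i P[A_i] ≤ 9·p = 9·(1/180) = 1/20.
Numerically: 1/20 ≈ 0.050.
Is 1/20 < 1? YES.
Since P[∪ A_i] ≤ 1/20 < 1, the complement has P[∩ A_i^c] ≥ 1 − 1/20 = 19/20 > 0, so some outcome avoids every A_i.

9·p = 1/20 ≈ 0.050; existence CERTIFIED by the union bound.


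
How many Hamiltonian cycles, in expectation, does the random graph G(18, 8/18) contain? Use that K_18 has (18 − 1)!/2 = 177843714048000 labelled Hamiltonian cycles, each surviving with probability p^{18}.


K_18 has (18 − 1)!/2 = 177843714048000 labelled Hamiltonian cycles.
For each such Hamiltonian cycle H, let X_H = 1 if all 18 edges of H are present in G. Then P[X_H = 1] = p^{18} = (4/9)^{18} = 68719476736/150094635296999121.
By linearity of expectation: E[X] = Σ_H E[X_H] = 177843714048000 · p^{18} = 177843714048000 · 68719476736/150094635296999121 = 16764508875398316032000/205891132094649.
Numerically: E[X] ≈ 8.14e+07.

E[X] = 177843714048000 · (4/9)^{18} = 16764508875398316032000/205891132094649 ≈ 8.14e+07.


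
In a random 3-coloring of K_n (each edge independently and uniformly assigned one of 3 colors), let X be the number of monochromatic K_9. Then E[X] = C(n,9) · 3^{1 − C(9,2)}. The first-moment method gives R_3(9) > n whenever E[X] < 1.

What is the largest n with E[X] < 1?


We need C(n, 9) · 3^{1 − 36} < 1, i.e. C(n, 9) < 3^{36 − 1} = 50031545098999707.
Check values of n near the boundary:
  n = 295: C(295, 9) = 41221140106119260; 41221140106119260 < 50031545098999707? YES
  n = 296: C(296, 9) = 42513789098994080; 42513789098994080 < 50031545098999707? YES
  n = 297: C(297, 9) = 43842345008337645; 43842345008337645 < 50031545098999707? YES
  n = 298: C(298, 9) = 45207677551849890; 45207677551849890 < 50031545098999707? YES
  n = 299: C(299, 9) = 46610674441390059; 46610674441390059 < 50031545098999707? YES
  n = 300: C(300, 9) = 48052241692154700; 48052241692154700 < 50031545098999707? YES
  n = 301: C(301, 9) = 49533303936090975; 49533303936090975 < 50031545098999707? YES
  n = 302: C(302, 9) = 51054804739588650; 51054804739588650 < 50031545098999707? NO
  n = 303: C(303, 9) = 52617706925494425; 52617706925494425 < 50031545098999707? NO
The largest n with C(n, 9) < 50031545098999707 is n = 301 (where E[X] = 16511101312030325/16677181699666569 ≈ 0.9900415). Hence R_3(9) > 301, i.e. R_3(9) ≥ 302.

Largest n = 301; hence R_3(9) > 301.


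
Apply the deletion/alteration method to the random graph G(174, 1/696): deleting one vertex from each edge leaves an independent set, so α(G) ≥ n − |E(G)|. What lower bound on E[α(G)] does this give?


E[|E(G)|] = C(174, 2)·p = 15051 · (1/696) = 173/8.
E[α(G)] ≥ n − E[|E(G)|] = 174 − 173/8 = 1219/8.
Numerically: ≈ 152.375.
(This is only a lower bound; the true E[α(G)] may be larger.)

E[α(G)] ≥ 1219/8 ≈ 152.375.


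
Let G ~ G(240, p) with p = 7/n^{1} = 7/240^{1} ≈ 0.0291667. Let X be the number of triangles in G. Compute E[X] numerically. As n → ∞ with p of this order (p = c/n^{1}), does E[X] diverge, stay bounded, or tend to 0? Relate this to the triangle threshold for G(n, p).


Number of potential triangles: C(240, 3) = 2275280.
Each occurs with probability p³ ≈ (0.0291667)³ ≈ 2.48119213e-05.
By linearity: E[X] = C(240, 3)·p³ ≈ 2275280 · 2.48119213e-05 ≈ 56.454068.
Here α = 1, so p = 7/n is exactly at the triangle threshold p ~ 1/n. Asymptotically E[X] → c³/6 = 7³/6 = 343/6 ≈ 57.166667, a bounded constant. In this regime the triangle count is asymptotically Poisson(c³/6).

E[X] ≈ 56.454068; in regime p = Θ(1/n^{1}) E[X] stays bounded (at the triangle threshold p ~ 1/n).


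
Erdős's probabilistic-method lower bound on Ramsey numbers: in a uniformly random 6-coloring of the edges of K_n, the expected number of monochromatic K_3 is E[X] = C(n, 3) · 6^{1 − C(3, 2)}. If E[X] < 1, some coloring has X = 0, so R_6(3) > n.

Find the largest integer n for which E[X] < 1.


We need C(n, 3) · 6^{1 − 3} < 1, i.e. C(n, 3) < 6^{3 − 1} = 36.
Check values of n near the boundary:
  n = 5: C(5, 3) = 10; 10 < 36? YES
  n = 6: C(6, 3) = 20; 20 < 36? YES
  n = 7: C(7, 3) = 35; 35 < 36? YES
  n = 8: C(8, 3) = 56; 56 < 36? NO
The largest n with C(n, 3) < 36 is n = 7 (where E[X] = 35/36 ≈ 0.9722222). Hence R_6(3) > 7, i.e. R_6(3) ≥ 8.

Largest n = 7; hence R_6(3) > 7.


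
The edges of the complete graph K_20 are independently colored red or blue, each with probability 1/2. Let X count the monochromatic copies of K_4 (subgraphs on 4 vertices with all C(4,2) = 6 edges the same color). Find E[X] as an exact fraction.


Let X = Σ_S X_S over the C(20, 4) = 4845 subsets S of size 4, where X_S = 1 if the K_4 on S is monochromatic.
For a fixed S, the K_4 on S has C(4, 2) = 6 edges. P[all 6 edges red] = (1/2)^6, and likewise for blue, so P[monochromatic] = 2·(1/2)^6 = 2^{1 − 6} = 1/32.
By linearity: E[X] = C(20, 4) · 2^{1 − 6} = 4845 · 1/32 = 4845/32.
Numerically: E[X] ≈ 151.4062.

E[X] = C(20,4)·2^(1−C(4,2)) = 4845/32 ≈ 151.4062.


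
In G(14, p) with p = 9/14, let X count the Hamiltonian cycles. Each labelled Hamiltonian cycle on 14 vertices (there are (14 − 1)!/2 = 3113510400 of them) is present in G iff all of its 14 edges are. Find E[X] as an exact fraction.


K_14 has (14 − 1)!/2 = 3113510400 labelled Hamiltonian cycles.
For each such Hamiltonian cycle H, let X_H = 1 if all 14 edges of H are present in G. Then P[X_H = 1] = p^{14} = (9/14)^{14} = 22876792454961/11112006825558016.
By linearity: E[X] = Σ_H E[X_H] = 3113510400 · p^{14} = 3113510400 · 22876792454961/11112006825558016 = 19873641525435994725/3100448333024.
Numerically: E[X] ≈ 6.41e+06.

E[X] = 3113510400 · (9/14)^{14} = 19873641525435994725/3100448333024 ≈ 6.41e+06.


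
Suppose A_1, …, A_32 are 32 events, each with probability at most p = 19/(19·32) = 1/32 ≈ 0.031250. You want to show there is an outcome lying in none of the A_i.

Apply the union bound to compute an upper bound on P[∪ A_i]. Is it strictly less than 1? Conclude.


Union bound: P[∪_{i=1}^{32} A_i] ≤ Σ_i P[A_i] ≤ 32·p = 32·(1/32) = 1.
Numerically: 1 ≈ 1.000000.
Is 1 < 1? NO.
Since the bound 1 is ≥ 1, the union bound is uninformative here; it does NOT by itself certify existence.

32·p = 1 ≈ 1.000000; existence NOT certified by the union bound.


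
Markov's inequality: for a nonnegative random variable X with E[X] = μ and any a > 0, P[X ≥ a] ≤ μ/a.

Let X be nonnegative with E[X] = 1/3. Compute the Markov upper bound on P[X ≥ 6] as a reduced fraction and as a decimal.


μ = E[X] = 1/3, a = 6.
Markov: P[X ≥ 6] ≤ μ/a = (1/3)/6 = 1/18.
Numerically: ≈ 0.056.
(Since a = 6 > μ = 0.333, the bound 1/18 is < 1 and informative.)

P[X ≥ 6] ≤ 1/18 ≈ 0.056.


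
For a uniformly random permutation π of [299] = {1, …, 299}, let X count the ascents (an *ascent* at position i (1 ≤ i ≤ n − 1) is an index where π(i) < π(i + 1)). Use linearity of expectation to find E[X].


Write X = Σ X_I over i = 1, …, 298, with X_I the indicator of one ascent.
There are 298 indicators.
For each fixed i, the pair (π(i), π(i+1)) is a uniformly random ordered pair of distinct values from {1, …, 299}; by symmetry P[π(i) < π(i+1)] = 1/2.
By linearity: E[X] = 298 · (1/2) = (299 − 1) · (1/2) = 149 ≈ 149.00000.

E[X] = 149 = 149.00000.


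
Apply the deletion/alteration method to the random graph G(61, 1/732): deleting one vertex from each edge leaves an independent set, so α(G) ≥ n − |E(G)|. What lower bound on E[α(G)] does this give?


E[|E(G)|] = C(61, 2)·p = 1830 · (1/732) = 5/2.
E[α(G)] ≥ n − E[|E(G)|] = 61 − 5/2 = 117/2.
Numerically: ≈ 58.500000.
(This is only a lower bound; the true E[α(G)] may be larger.)

E[α(G)] ≥ 117/2 ≈ 58.500000.


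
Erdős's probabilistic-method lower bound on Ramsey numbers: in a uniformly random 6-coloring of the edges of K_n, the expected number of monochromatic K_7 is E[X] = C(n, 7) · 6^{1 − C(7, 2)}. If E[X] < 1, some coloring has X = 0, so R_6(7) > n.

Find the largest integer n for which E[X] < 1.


We need C(n, 7) · 6^{1 − 21} < 1, i.e. C(n, 7) < 6^{21 − 1} = 3656158440062976.
Check values of n near the boundary:
  n = 563: C(563, 7) = 3426622515769596; 3426622515769596 < 3656158440062976? YES
  n = 564: C(564, 7) = 3469685994423792; 3469685994423792 < 3656158440062976? YES
  n = 565: C(565, 7) = 3513212521235560; 3513212521235560 < 3656158440062976? YES
  n = 566: C(566, 7) = 3557206237959440; 3557206237959440 < 3656158440062976? YES
  n = 567: C(567, 7) = 3601671315933933; 3601671315933933 < 3656158440062976? YES
  n = 568: C(568, 7) = 3646611956239704; 3646611956239704 < 3656158440062976? YES
  n = 569: C(569, 7) = 3692032389858348; 3692032389858348 < 3656158440062976? NO
  n = 570: C(570, 7) = 3737936877831720; 3737936877831720 < 3656158440062976? NO
The largest n with C(n, 7) < 3656158440062976 is n = 568 (where E[X] = 16882462760369/16926659444736 ≈ 0.9973889). Hence R_6(7) > 568, i.e. R_6(7) ≥ 569.

Largest n = 568; hence R_6(7) > 568.


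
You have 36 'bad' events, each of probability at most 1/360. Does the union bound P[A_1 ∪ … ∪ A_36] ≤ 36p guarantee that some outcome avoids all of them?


Union bound: P[∪_{i=1}^{36} A_i] ≤ Σ_i P[A_i] ≤ 36·p = 36·(1/360) = 1/10.
Numerically: 1/10 ≈ 0.1000000.
Is 1/10 < 1? YES.
Since P[∪ A_i] ≤ 1/10 < 1, the complement has P[∩ A_i^c] ≥ 1 − 1/10 = 9/10 > 0, so some outcome avoids every A_i.

36·p = 1/10 ≈ 0.1000000; existence CERTIFIED by the union bound.


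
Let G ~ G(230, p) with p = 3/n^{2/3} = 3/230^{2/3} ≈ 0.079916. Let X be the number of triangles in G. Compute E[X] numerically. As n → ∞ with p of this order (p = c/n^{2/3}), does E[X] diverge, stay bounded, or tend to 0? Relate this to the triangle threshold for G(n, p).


Number of potential triangles: C(230, 3) = 2001460.
Each occurs with probability p³ ≈ (0.079916)³ ≈ 5.1039698e-04.
By linearity: E[X] = C(230, 3)·p³ ≈ 2001460 · 5.1039698e-04 ≈ 1021.53913.
Since α = 2/3 < 1, p = c/n^{2/3} ≫ 1/n is above the triangle threshold p ~ 1/n. Asymptotically E[X] ~ (c³/6)·n^{3(1−α)} = (3³/6)·n^{1} → ∞; triangles are abundant w.h.p.

E[X] ≈ 1021.53913; in regime p = Θ(1/n^{2/3}) E[X] diverges (above the triangle threshold p ~ 1/n).


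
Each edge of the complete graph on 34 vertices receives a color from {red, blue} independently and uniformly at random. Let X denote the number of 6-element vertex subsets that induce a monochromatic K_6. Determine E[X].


Let X = Σ_S X_S over the C(34, 6) = 1344904 subsets S of size 6, where X_S = 1 if the K_6 on S is monochromatic.
For a fixed S, the K_6 on S has C(6, 2) = 15 edges. P[all 15 edges red] = (1/2)^15, and likewise for blue, so P[monochromatic] = 2·(1/2)^15 = 2^{1 − 15} = 1/16384.
By linearity: E[X] = C(34, 6) · 2^{1 − 15} = 1344904 · 1/16384 = 168113/2048.
Numerically: E[X] ≈ 82.086.

E[X] = C(34,6)·2^(1−C(6,2)) = 168113/2048 ≈ 82.086.


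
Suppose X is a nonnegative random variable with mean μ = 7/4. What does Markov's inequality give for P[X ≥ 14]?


μ = E[X] = 7/4, a = 14.
Markov: P[X ≥ 14] ≤ μ/a = (7/4)/14 = 1/8.
Numerically: ≈ 0.12500.
(Since a = 14 > μ = 1.75000, the bound 1/8 is < 1 and informative.)

P[X ≥ 14] ≤ 1/8 ≈ 0.12500.


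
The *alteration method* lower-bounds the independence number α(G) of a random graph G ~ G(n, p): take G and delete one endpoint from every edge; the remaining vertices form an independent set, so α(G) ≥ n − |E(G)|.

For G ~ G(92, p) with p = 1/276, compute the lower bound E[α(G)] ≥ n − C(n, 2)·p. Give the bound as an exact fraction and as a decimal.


E[|E(G)|] = C(92, 2)·p = 4186 · (1/276) = 91/6.
E[α(G)] ≥ n − E[|E(G)|] = 92 − 91/6 = 461/6.
Numerically: ≈ 76.833333.
(This is only a lower bound; the true E[α(G)] may be larger.)

E[α(G)] ≥ 461/6 ≈ 76.833333.


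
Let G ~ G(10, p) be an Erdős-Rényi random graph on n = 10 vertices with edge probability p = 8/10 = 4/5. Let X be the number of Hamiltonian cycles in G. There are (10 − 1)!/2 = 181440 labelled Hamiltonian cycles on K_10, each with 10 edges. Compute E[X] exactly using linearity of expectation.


K_10 has (10 − 1)!/2 = 181440 labelled Hamiltonian cycles.
For each such Hamiltonian cycle H, let X_H = 1 if all 10 edges of H are present in G. Then P[X_H = 1] = p^{10} = (4/5)^{10} = 1048576/9765625.
By linearity: E[X] = Σ_H E[X_H] = 181440 · p^{10} = 181440 · 1048576/9765625 = 38050725888/1953125.
Numerically: E[X] ≈ 19482.

E[X] = 181440 · (4/5)^{10} = 38050725888/1953125 ≈ 19482.


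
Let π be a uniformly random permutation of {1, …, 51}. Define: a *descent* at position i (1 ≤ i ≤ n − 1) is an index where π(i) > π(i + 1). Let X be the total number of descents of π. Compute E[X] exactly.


Write X = Σ X_I over i = 1, …, 50, with X_I the indicator of one descent.
There are 50 indicators.
For each fixed i, the pair (π(i), π(i+1)) is a uniformly random ordered pair of distinct values from {1, …, 51}; by symmetry P[π(i) > π(i+1)] = 1/2.
By linearity: E[X] = 50 · (1/2) = (51 − 1) · (1/2) = 25 ≈ 25.0000.

E[X] = 25 = 25.0000.


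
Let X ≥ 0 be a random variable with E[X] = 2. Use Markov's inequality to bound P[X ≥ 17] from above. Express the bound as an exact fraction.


μ = E[X] = 2, a = 17.
Markov: P[X ≥ 17] ≤ μ/a = (2)/17 = 2/17.
Numerically: ≈ 0.118.
(Since a = 17 > μ = 2.000, the bound 2/17 is < 1 and informative.)

P[X ≥ 17] ≤ 2/17 ≈ 0.118.


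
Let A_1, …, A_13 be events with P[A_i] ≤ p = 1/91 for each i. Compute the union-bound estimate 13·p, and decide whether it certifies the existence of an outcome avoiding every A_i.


Union bound: P[∪_{i=1}^{13} A_i] ≤ Σ_i P[A_i] ≤ 13·p = 13·(1/91) = 1/7.
Numerically: 1/7 ≈ 0.14286.
Is 1/7 < 1? YES.
Since P[∪ A_i] ≤ 1/7 < 1, the complement has P[∩ A_i^c] ≥ 1 − 1/7 = 6/7 > 0, so some outcome avoids every A_i.

13·p = 1/7 ≈ 0.14286; existence CERTIFIED by the union bound.


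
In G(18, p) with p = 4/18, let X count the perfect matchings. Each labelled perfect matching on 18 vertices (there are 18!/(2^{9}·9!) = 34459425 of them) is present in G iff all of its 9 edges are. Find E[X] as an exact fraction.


K_18 has 18!/(2^{9}·9!) = 34459425 labelled perfect matchings.
For each such perfect matching H, let X_H = 1 if all 9 edges of H are present in G. Then P[X_H = 1] = p^{9} = (2/9)^{9} = 512/387420489.
By linearity of expectation: E[X] = Σ_H E[X_H] = 34459425 · p^{9} = 34459425 · 512/387420489 = 217817600/4782969.
Numerically: E[X] ≈ 45.54.

E[X] = 34459425 · (2/9)^{9} = 217817600/4782969 ≈ 45.54.


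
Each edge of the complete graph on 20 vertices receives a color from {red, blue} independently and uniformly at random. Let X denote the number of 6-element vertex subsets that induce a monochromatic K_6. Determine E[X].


Let X = Σ_S X_S over the C(20, 6) = 38760 subsets S of size 6, where X_S = 1 if the K_6 on S is monochromatic.
For a fixed S, the K_6 on S has C(6, 2) = 15 edges. P[all 15 edges red] = (1/2)^15, and likewise for blue, so P[monochromatic] = 2·(1/2)^15 = 2^{1 − 15} = 1/16384.
By linearity of expectation: E[X] = C(20, 6) · 2^{1 − 15} = 38760 · 1/16384 = 4845/2048.
Numerically: E[X] ≈ 2.365723.

E[X] = C(20,6)·2^(1−C(6,2)) = 4845/2048 ≈ 2.365723.


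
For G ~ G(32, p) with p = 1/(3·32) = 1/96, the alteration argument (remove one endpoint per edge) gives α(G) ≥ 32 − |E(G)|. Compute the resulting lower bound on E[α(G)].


E[|E(G)|] = C(32, 2)·p = 496 · (1/96) = 31/6.
E[α(G)] ≥ n − E[|E(G)|] = 32 − 31/6 = 161/6.
Numerically: ≈ 26.833.
(This is only a lower bound; the true E[α(G)] may be larger.)

E[α(G)] ≥ 161/6 ≈ 26.833.


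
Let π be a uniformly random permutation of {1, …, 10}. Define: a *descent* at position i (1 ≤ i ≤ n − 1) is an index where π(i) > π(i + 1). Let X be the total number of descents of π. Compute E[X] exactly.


Write X = Σ X_I over i = 1, …, 9, with X_I the indicator of one descent.
There are 9 indicators.
For each fixed i, the pair (π(i), π(i+1)) is a uniformly random ordered pair of distinct values from {1, …, 10}; by symmetry P[π(i) > π(i+1)] = 1/2.
By linearity: E[X] = 9 · (1/2) = (10 − 1) · (1/2) = 9/2 ≈ 4.50000.

E[X] = 9/2 = 4.50000.


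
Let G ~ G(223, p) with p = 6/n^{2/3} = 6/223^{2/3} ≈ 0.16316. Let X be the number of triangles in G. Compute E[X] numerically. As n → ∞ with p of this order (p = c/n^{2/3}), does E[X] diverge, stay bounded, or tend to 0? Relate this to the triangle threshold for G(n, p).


Number of potential triangles: C(223, 3) = 1823471.
Each occurs with probability p³ ≈ (0.16316)³ ≈ 4.3435420e-03.
By linearity: E[X] = C(223, 3)·p³ ≈ 1823471 · 4.3435420e-03 ≈ 7920.32287.
Since α = 2/3 < 1, p = c/n^{2/3} ≫ 1/n is above the triangle threshold p ~ 1/n. Asymptotically E[X] ~ (c³/6)·n^{3(1−α)} = (6³/6)·n^{1} → ∞; triangles are abundant w.h.p.

E[X] ≈ 7920.32287; in regime p = Θ(1/n^{2/3}) E[X] diverges (above the triangle threshold p ~ 1/n).


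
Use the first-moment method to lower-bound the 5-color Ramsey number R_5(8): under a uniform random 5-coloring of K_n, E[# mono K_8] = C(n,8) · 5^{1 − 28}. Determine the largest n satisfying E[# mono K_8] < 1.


We need C(n, 8) · 5^{1 − 28} < 1, i.e. C(n, 8) < 5^{28 − 1} = 7450580596923828125.
Check values of n near the boundary:
  n = 857: C(857, 8) = 6983854138365964575; 6983854138365964575 < 7450580596923828125? YES
  n = 858: C(858, 8) = 7049584530256467771; 7049584530256467771 < 7450580596923828125? YES
  n = 859: C(859, 8) = 7115855595170747139; 7115855595170747139 < 7450580596923828125? YES
  n = 860: C(860, 8) = 7182671140665308145; 7182671140665308145 < 7450580596923828125? YES
  n = 861: C(861, 8) = 7250034996615275865; 7250034996615275865 < 7450580596923828125? YES
  n = 862: C(862, 8) = 7317951015318931845; 7317951015318931845 < 7450580596923828125? YES
  n = 863: C(863, 8) = 7386423071602617757; 7386423071602617757 < 7450580596923828125? YES
  n = 864: C(864, 8) = 7455455062926006708; 7455455062926006708 < 7450580596923828125? NO
  n = 865: C(865, 8) = 7525050909487743060; 7525050909487743060 < 7450580596923828125? NO
The largest n with C(n, 8) < 7450580596923828125 is n = 863 (where E[X] = 7386423071602617757/7450580596923828125 ≈ 0.9913889). Hence R_5(8) > 863, i.e. R_5(8) ≥ 864.

Largest n = 863; hence R_5(8) > 863.


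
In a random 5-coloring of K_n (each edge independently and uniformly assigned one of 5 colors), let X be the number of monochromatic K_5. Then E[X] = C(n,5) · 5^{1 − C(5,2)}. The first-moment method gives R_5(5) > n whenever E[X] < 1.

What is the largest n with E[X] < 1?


We need C(n, 5) · 5^{1 − 10} < 1, i.e. C(n, 5) < 5^{10 − 1} = 1953125.
Check values of n near the boundary:
  n = 44: C(44, 5) = 1086008; 1086008 < 1953125? YES
  n = 45: C(45, 5) = 1221759; 1221759 < 1953125? YES
  n = 46: C(46, 5) = 1370754; 1370754 < 1953125? YES
  n = 47: C(47, 5) = 1533939; 1533939 < 1953125? YES
  n = 48: C(48, 5) = 1712304; 1712304 < 1953125? YES
  n = 49: C(49, 5) = 1906884; 1906884 < 1953125? YES
  n = 50: C(50, 5) = 2118760; 2118760 < 1953125? NO
  n = 51: C(51, 5) = 2349060; 2349060 < 1953125? NO
  n = 52: C(52, 5) = 2598960; 2598960 < 1953125? NO
The largest n with C(n, 5) < 1953125 is n = 49 (where E[X] = 1906884/1953125 ≈ 0.9763246). Hence R_5(5) > 49, i.e. R_5(5) ≥ 50.

Largest n = 49; hence R_5(5) > 49.


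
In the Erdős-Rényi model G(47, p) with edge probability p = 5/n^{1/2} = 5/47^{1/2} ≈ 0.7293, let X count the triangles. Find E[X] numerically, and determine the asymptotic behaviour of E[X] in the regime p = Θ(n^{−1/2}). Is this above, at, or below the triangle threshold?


Number of potential triangles: C(47, 3) = 16215.
Each occurs with probability p³ ≈ (0.7293)³ ≈ 3.879388e-01.
By linearity: E[X] = C(47, 3)·p³ ≈ 16215 · 3.879388e-01 ≈ 6290.4278.
Since α = 1/2 < 1, p = c/n^{1/2} ≫ 1/n is above the triangle threshold p ~ 1/n. Asymptotically E[X] ~ (c³/6)·n^{3(1−α)} = (5³/6)·n^{1.5} → ∞; triangles are abundant w.h.p.

E[X] ≈ 6290.4278; in regime p = Θ(1/n^{1/2}) E[X] diverges (above the triangle threshold p ~ 1/n).


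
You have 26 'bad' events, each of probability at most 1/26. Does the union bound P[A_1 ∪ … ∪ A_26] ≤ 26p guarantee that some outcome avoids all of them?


Union bound: P[∪_{i=1}^{26} A_i] ≤ Σ_i P[A_i] ≤ 26·p = 26·(1/26) = 1.
Numerically: 1 ≈ 1.0000.
Is 1 < 1? NO.
Since the bound 1 is ≥ 1, the union bound is uninformative here; it does NOT by itself certify existence.

26·p = 1 ≈ 1.0000; existence NOT certified by the union bound.


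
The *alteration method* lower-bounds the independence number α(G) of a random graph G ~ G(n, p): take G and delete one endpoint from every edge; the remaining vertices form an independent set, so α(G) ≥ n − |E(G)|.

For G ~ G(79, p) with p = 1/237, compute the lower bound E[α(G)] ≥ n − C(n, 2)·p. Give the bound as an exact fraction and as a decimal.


E[|E(G)|] = C(79, 2)·p = 3081 · (1/237) = 13.
E[α(G)] ≥ n − E[|E(G)|] = 79 − 13 = 66.
Numerically: ≈ 66.00000.
(This is only a lower bound; the true E[α(G)] may be larger.)

E[α(G)] ≥ 66 ≈ 66.00000.


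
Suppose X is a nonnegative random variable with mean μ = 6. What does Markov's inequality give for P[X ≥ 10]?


μ = E[X] = 6, a = 10.
Markov: P[X ≥ 10] ≤ μ/a = (6)/10 = 3/5.
Numerically: ≈ 0.6000.
(Since a = 10 > μ = 6.0000, the bound 3/5 is < 1 and informative.)

P[X ≥ 10] ≤ 3/5 ≈ 0.6000.


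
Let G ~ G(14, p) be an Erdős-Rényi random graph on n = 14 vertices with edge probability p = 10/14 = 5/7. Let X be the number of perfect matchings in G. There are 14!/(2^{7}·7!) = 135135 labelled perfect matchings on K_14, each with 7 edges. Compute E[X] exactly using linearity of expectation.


K_14 has 14!/(2^{7}·7!) = 135135 labelled perfect matchings.
For each such perfect matching H, let X_H = 1 if all 7 edges of H are present in G. Then P[X_H = 1] = p^{7} = (5/7)^{7} = 78125/823543.
By linearity: E[X] = Σ_H E[X_H] = 135135 · p^{7} = 135135 · 78125/823543 = 1508203125/117649.
Numerically: E[X] ≈ 1.282e+04.

E[X] = 135135 · (5/7)^{7} = 1508203125/117649 ≈ 1.282e+04.


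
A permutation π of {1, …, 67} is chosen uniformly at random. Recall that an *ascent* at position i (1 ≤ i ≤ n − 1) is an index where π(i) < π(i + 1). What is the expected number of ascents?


Write X = Σ X_I over i = 1, …, 66, with X_I the indicator of one ascent.
There are 66 indicators.
For each fixed i, the pair (π(i), π(i+1)) is a uniformly random ordered pair of distinct values from {1, …, 67}; by symmetry P[π(i) < π(i+1)] = 1/2.
By linearity: E[X] = 66 · (1/2) = (67 − 1) · (1/2) = 33 ≈ 33.000.

E[X] = 33 = 33.000.
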